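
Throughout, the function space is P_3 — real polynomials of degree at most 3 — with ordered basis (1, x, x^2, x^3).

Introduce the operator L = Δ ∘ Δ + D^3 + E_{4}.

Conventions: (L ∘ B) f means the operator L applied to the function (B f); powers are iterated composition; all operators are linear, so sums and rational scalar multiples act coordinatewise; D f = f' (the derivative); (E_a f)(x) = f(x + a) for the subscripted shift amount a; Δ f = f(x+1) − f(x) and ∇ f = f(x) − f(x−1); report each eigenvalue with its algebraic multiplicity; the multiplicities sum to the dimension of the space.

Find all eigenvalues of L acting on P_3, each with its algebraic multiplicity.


image of 1: 1
image of x: x + 4
image of x^2: x^2 + 8x + 18
image of x^3: x^3 + 12x^2 + 54x + 76
the matrix is upper triangular; its diagonal is (1, 1, 1, 1)
for a triangular matrix the eigenvalues are the diagonal entries, with algebraic multiplicity their repetition count

λ = 1 (multiplicity 4)


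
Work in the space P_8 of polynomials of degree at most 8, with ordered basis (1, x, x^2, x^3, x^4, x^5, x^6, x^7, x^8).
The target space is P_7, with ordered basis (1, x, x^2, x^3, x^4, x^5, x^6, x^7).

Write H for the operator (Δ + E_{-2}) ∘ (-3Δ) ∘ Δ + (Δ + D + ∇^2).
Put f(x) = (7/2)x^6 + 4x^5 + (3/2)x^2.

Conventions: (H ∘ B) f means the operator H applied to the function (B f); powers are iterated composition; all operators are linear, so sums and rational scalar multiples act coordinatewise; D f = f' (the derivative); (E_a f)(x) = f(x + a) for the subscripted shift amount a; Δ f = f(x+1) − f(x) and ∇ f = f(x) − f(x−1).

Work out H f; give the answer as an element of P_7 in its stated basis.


Δ f = 21x^5 + (145/2)x^4 + 110x^3 + (185/2)x^2 + 44x + 9
Δ Δ f = 105x^4 + 500x^3 + 975x^2 + 910x + 340
(-3Δ) Δ f = -315x^4 - 1500x^3 - 2925x^2 - 2730x - 1020
Δ (-3Δ) Δ f = -1260x^3 - 6390x^2 - 11610x - 7470
E_{-2} (-3Δ) Δ f = -315x^4 + 1020x^3 - 1485x^2 + 1050x - 300
(Δ + E_{-2}) (-3Δ) Δ f = -315x^4 - 240x^3 - 7875x^2 - 10560x - 7770
Δ f = 21x^5 + (145/2)x^4 + 110x^3 + (185/2)x^2 + 44x + 9
D f = 21x^5 + 20x^4 + 3x
∇ f = 21x^5 - (65/2)x^4 + 30x^3 - (25/2)x^2 + 4x - 1
∇ ∇ f = 105x^4 - 340x^3 + 495x^2 - 350x + 100
(Δ + D + ∇^2) f = 42x^5 + (395/2)x^4 - 230x^3 + (1175/2)x^2 - 303x + 109
((Δ + E_{-2}) ∘ (-3Δ) ∘ Δ + (Δ + D + ∇^2)) f = 42x^5 - (235/2)x^4 - 470x^3 - (14575/2)x^2 - 10863x - 7661

the image equals g(x) = 42x^5 - (235/2)x^4 - 470x^3 - (14575/2)x^2 - 10863x - 7661


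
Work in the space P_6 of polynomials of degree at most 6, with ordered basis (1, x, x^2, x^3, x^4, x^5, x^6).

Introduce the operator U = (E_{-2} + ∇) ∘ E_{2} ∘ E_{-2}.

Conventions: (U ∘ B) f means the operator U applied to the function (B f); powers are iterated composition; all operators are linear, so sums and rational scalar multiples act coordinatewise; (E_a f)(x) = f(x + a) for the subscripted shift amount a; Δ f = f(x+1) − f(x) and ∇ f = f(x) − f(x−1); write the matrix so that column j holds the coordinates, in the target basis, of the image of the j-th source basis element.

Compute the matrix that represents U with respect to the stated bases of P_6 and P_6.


the matrix is [[1, -1, 3, -7, 15, -31, 63]; [0, 1, -2, 9, -28, 75, -186]; [0, 0, 1, -3, 18, -70, 225]; [0, 0, 0, 1, -4, 30, -140]; [0, 0, 0, 0, 1, -5, 45]; [0, 0, 0, 0, 0, 1, -6]; [0, 0, 0, 0, 0, 0, 1]] (rows listed top to bottom)

image of 1: 1
image of x: x - 1
image of x^2: x^2 - 2x + 3
image of x^3: x^3 - 3x^2 + 9x - 7
image of x^4: x^4 - 4x^3 + 18x^2 - 28x + 15
image of x^5: x^5 - 5x^4 + 30x^3 - 70x^2 + 75x - 31
image of x^6: x^6 - 6x^5 + 45x^4 - 140x^3 + 225x^2 - 186x + 63
each image's coordinates form column j of the matrix


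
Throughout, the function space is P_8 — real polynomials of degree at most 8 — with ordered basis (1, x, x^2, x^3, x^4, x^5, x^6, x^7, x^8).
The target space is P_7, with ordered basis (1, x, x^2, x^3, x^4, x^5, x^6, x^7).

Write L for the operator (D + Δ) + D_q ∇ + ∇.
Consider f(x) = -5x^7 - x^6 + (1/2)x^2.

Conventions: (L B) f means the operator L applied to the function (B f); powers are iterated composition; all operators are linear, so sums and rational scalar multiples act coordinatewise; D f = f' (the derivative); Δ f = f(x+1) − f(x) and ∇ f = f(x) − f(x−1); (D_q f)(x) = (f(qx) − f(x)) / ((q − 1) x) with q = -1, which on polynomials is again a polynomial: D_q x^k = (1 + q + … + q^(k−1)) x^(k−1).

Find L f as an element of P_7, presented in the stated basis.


D f = -35x^6 - 6x^5 + x
Δ f = -35x^6 - 111x^5 - 190x^4 - 195x^3 - 120x^2 - 40x - 11/2
(D + Δ) f = -70x^6 - 117x^5 - 190x^4 - 195x^3 - 120x^2 - 39x - 11/2
∇ f = -35x^6 + 99x^5 - 160x^4 + 155x^3 - 90x^2 + 30x - 9/2
D_q ∇ f = 99x^4 + 155x^2 + 30
∇ f = -35x^6 + 99x^5 - 160x^4 + 155x^3 - 90x^2 + 30x - 9/2
((D + Δ) + D_q ∇ + ∇) f = -105x^6 - 18x^5 - 251x^4 - 40x^3 - 55x^2 - 9x + 20

the result is g(x) = -105x^6 - 18x^5 - 251x^4 - 40x^3 - 55x^2 - 9x + 20


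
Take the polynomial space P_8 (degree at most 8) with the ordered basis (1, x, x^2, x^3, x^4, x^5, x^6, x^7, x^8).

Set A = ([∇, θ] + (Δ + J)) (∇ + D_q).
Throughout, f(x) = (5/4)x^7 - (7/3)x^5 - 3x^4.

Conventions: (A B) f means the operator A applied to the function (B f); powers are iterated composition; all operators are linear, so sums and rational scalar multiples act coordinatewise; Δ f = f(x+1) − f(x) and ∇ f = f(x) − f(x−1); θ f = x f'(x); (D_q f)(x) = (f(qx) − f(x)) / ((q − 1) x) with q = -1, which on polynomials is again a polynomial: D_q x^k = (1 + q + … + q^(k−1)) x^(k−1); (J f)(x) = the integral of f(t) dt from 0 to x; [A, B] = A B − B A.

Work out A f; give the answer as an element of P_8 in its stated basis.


the image equals g(x) = (10/7)x^7 - (35/8)x^6 + (2519/20)x^5 - (20189/48)x^4 + (47069/36)x^3 - (45061/24)x^2 + (16951/12)x - 931/2

∇ f = (35/4)x^6 - (105/4)x^5 + (385/12)x^4 - (389/12)x^3 + (251/12)x^2 - (109/12)x + 23/12
D_q f = (5/4)x^6 - (7/3)x^4
(∇ + D_q) f = 10x^6 - (105/4)x^5 + (119/4)x^4 - (389/12)x^3 + (251/12)x^2 - (109/12)x + 23/12
θ (∇ + D_q) f = 60x^6 - (525/4)x^5 + 119x^4 - (389/4)x^3 + (251/6)x^2 - (109/12)x
∇ θ (∇ + D_q) f = 360x^5 - (6225/4)x^4 + (5977/2)x^3 - (12873/4)x^2 + (5603/3)x - 5501/12
∇ (∇ + D_q) f = 60x^5 - (1125/4)x^4 + (1163/2)x^3 - (2753/4)x^2 + (1348/3)x - 1541/12
θ ∇ (∇ + D_q) f = 300x^5 - 1125x^4 + (3489/2)x^3 - (2753/2)x^2 + (1348/3)x
[∇, θ] (∇ + D_q) f = 60x^5 - (1725/4)x^4 + 1244x^3 - (7367/4)x^2 + (4255/3)x - 5501/12
Δ (∇ + D_q) f = 60x^5 + (75/4)x^4 + (113/2)x^3 - (125/4)x^2 - (23/3)x - 85/12
J (∇ + D_q) f = (10/7)x^7 - (35/8)x^6 + (119/20)x^5 - (389/48)x^4 + (251/36)x^3 - (109/24)x^2 + (23/12)x
(Δ + J) (∇ + D_q) f = (10/7)x^7 - (35/8)x^6 + (1319/20)x^5 + (511/48)x^4 + (2285/36)x^3 - (859/24)x^2 - (23/4)x - 85/12
([∇, θ] + (Δ + J)) (∇ + D_q) f = (10/7)x^7 - (35/8)x^6 + (2519/20)x^5 - (20189/48)x^4 + (47069/36)x^3 - (45061/24)x^2 + (16951/12)x - 931/2


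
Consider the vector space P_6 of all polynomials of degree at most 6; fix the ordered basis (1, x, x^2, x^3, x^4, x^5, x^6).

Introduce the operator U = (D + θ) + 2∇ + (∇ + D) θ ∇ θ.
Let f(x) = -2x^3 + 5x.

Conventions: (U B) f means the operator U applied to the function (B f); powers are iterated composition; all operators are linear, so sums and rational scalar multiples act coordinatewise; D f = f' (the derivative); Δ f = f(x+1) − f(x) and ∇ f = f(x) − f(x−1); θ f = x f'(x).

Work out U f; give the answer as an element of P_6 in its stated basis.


g(x) = -6x^3 - 18x^2 - 127x + 83

D f = -6x^2 + 5
θ f = -6x^3 + 5x
(D + θ) f = -6x^3 - 6x^2 + 5x + 5
∇ f = -6x^2 + 6x + 3
(2∇) f = -12x^2 + 12x + 6
θ f = -6x^3 + 5x
∇ θ f = -18x^2 + 18x - 1
θ ∇ θ f = -36x^2 + 18x
∇ (θ ∇ θ) f = -72x + 54
D (θ ∇ θ) f = -72x + 18
(∇ + D) (θ ∇ θ) f = -144x + 72
((D + θ) + 2∇ + (∇ + D) θ ∇ θ) f = -6x^3 - 18x^2 - 127x + 83


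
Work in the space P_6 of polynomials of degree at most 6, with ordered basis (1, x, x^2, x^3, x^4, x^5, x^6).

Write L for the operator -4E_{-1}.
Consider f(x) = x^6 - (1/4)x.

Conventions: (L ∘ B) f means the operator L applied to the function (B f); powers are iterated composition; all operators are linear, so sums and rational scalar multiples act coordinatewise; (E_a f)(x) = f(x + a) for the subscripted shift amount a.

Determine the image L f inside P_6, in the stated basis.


E_{-1} f = x^6 - 6x^5 + 15x^4 - 20x^3 + 15x^2 - (25/4)x + 5/4
(-4E_{-1}) f = -4x^6 + 24x^5 - 60x^4 + 80x^3 - 60x^2 + 25x - 5

the result is g(x) = -4x^6 + 24x^5 - 60x^4 + 80x^3 - 60x^2 + 25x - 5


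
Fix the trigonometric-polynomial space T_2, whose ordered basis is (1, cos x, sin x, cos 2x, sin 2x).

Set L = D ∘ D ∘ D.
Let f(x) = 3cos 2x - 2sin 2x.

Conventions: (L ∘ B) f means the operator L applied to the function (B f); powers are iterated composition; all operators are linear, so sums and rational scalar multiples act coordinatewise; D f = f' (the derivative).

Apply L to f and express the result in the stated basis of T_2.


g(x) = 16cos 2x + 24sin 2x

D f = -4cos 2x - 6sin 2x
D D f = -12cos 2x + 8sin 2x
D D D f = 16cos 2x + 24sin 2x


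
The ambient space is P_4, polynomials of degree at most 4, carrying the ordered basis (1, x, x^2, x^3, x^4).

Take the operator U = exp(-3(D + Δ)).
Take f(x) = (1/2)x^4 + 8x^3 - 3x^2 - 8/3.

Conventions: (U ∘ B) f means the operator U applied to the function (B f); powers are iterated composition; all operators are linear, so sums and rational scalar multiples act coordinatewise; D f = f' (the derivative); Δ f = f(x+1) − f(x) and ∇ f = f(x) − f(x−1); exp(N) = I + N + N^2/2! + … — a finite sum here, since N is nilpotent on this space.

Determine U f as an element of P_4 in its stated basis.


order-1 term: -12x^3 - 153x^2 - 42x - 33/2
order-2 term: 108x^2 + 972x + 747/2
order-3 term: -432x - 2052
order-4 term: 648
the series for exp(-3(D + Δ)) f terminates at order 4
exp(-3(D + Δ)) f = (1/2)x^4 - 4x^3 - 48x^2 + 498x - 3149/3

g(x) = (1/2)x^4 - 4x^3 - 48x^2 + 498x - 3149/3


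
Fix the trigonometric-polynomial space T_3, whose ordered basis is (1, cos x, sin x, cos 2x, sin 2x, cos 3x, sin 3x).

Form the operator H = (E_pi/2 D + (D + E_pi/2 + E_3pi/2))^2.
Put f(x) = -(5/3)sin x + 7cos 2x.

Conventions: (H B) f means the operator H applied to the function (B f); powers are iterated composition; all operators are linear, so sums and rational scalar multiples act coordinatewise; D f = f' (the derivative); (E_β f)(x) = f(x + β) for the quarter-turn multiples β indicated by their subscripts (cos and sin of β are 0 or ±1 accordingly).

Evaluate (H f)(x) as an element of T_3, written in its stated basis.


D f = -(5/3)cos x - 14sin 2x
E_pi/2 D f = (5/3)sin x + 14sin 2x
D f = -(5/3)cos x - 14sin 2x
E_pi/2 f = -(5/3)cos x - 7cos 2x
E_3pi/2 f = (5/3)cos x - 7cos 2x
(D + E_pi/2 + E_3pi/2) f = -(5/3)cos x - 14cos 2x - 14sin 2x
(E_pi/2 D + (D + E_pi/2 + E_3pi/2)) f = -(5/3)cos x + (5/3)sin x - 14cos 2x
D (E_pi/2 D + (D + E_pi/2 + E_3pi/2)) f = (5/3)cos x + (5/3)sin x + 28sin 2x
E_pi/2 D (E_pi/2 D + (D + E_pi/2 + E_3pi/2)) f = (5/3)cos x - (5/3)sin x - 28sin 2x
D (E_pi/2 D + (D + E_pi/2 + E_3pi/2)) f = (5/3)cos x + (5/3)sin x + 28sin 2x
E_pi/2 (E_pi/2 D + (D + E_pi/2 + E_3pi/2)) f = (5/3)cos x + (5/3)sin x + 14cos 2x
E_3pi/2 (E_pi/2 D + (D + E_pi/2 + E_3pi/2)) f = -(5/3)cos x - (5/3)sin x + 14cos 2x
(D + E_pi/2 + E_3pi/2) (E_pi/2 D + (D + E_pi/2 + E_3pi/2)) f = (5/3)cos x + (5/3)sin x + 28cos 2x + 28sin 2x
(E_pi/2 D + (D + E_pi/2 + E_3pi/2)) (E_pi/2 D + (D + E_pi/2 + E_3pi/2)) f = (10/3)cos x + 28cos 2x

the image equals g(x) = (10/3)cos x + 28cos 2x


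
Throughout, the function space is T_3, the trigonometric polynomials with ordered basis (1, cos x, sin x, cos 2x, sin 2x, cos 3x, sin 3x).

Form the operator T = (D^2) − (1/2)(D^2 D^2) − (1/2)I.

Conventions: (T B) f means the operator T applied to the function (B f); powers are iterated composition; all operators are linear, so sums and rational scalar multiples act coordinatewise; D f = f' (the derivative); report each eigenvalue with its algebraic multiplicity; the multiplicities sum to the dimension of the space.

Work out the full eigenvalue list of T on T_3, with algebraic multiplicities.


image of 1: -1/2
image of cos x: -2cos x
image of sin x: -2sin x
image of cos 2x: -(25/2)cos 2x
image of sin 2x: -(25/2)sin 2x
image of cos 3x: -50cos 3x
image of sin 3x: -50sin 3x
the matrix is diagonal; its diagonal is (-1/2, -2, -2, -25/2, -25/2, -50, -50)
for a triangular matrix the eigenvalues are the diagonal entries, with algebraic multiplicity their repetition count

λ = -50 (multiplicity 2), λ = -25/2 (multiplicity 2), λ = -2 (multiplicity 2), λ = -1/2 (multiplicity 1)


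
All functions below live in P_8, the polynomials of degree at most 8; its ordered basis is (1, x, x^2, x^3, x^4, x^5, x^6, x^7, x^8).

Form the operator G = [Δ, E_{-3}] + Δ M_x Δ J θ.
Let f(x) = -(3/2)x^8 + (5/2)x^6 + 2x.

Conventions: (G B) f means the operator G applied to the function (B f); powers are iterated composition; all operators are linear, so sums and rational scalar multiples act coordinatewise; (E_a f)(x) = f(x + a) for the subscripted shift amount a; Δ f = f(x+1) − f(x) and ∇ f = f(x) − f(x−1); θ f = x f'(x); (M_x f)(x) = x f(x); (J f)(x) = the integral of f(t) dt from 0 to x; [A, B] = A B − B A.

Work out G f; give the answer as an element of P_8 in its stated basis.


E_{-3} f = -(3/2)x^8 + 36x^7 - (751/2)x^6 + 2223x^5 - (16335/2)x^4 + 19062x^3 - (55161/2)x^2 + 22601x - 8025
Δ E_{-3} f = -12x^7 + 210x^6 - 1581x^5 + (13275/2)x^4 - 16774x^3 + (50985/2)x^2 - 21543x + 7797
Δ f = -12x^7 - 42x^6 - 69x^5 - (135/2)x^4 - 34x^3 - (9/2)x^2 + 3x + 3
E_{-3} Δ f = -12x^7 + 210x^6 - 1581x^5 + (13275/2)x^4 - 16774x^3 + (50985/2)x^2 - 21543x + 7797
[Δ, E_{-3}] f = 0
θ f = -12x^8 + 15x^6 + 2x
J θ f = -(4/3)x^9 + (15/7)x^7 + x^2
Δ J θ f = -12x^8 - 48x^7 - 97x^6 - 123x^5 - 93x^4 - 37x^3 - 3x^2 + 5x + 38/21
M_x (Δ J θ) f = -12x^9 - 48x^8 - 97x^7 - 123x^6 - 93x^5 - 37x^4 - 3x^3 + 5x^2 + (38/21)x
Δ M_x (Δ J θ) f = -108x^8 - 816x^7 - 3031x^6 - 6975x^5 - 10577x^4 - 10629x^3 - 6819x^2 - 2521x - 8530/21
([Δ, E_{-3}] + Δ M_x Δ J θ) f = -108x^8 - 816x^7 - 3031x^6 - 6975x^5 - 10577x^4 - 10629x^3 - 6819x^2 - 2521x - 8530/21

g(x) = -108x^8 - 816x^7 - 3031x^6 - 6975x^5 - 10577x^4 - 10629x^3 - 6819x^2 - 2521x - 8530/21


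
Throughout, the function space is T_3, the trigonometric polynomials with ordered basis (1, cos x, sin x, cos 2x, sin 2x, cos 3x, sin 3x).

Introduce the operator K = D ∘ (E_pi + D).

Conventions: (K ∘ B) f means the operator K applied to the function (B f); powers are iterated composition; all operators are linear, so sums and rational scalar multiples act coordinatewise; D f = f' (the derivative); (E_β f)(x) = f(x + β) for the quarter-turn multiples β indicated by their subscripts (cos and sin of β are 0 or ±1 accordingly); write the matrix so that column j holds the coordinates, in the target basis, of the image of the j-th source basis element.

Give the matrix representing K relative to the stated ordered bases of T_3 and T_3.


the matrix is [[0, 0, 0, 0, 0, 0, 0]; [0, -1, -1, 0, 0, 0, 0]; [0, 1, -1, 0, 0, 0, 0]; [0, 0, 0, -4, 2, 0, 0]; [0, 0, 0, -2, -4, 0, 0]; [0, 0, 0, 0, 0, -9, -3]; [0, 0, 0, 0, 0, 3, -9]] (rows listed top to bottom)

image of 1: 0
image of cos x: -cos x + sin x
image of sin x: -cos x - sin x
image of cos 2x: -4cos 2x - 2sin 2x
image of sin 2x: 2cos 2x - 4sin 2x
image of cos 3x: -9cos 3x + 3sin 3x
image of sin 3x: -3cos 3x - 9sin 3x
each image's coordinates form column j of the matrix


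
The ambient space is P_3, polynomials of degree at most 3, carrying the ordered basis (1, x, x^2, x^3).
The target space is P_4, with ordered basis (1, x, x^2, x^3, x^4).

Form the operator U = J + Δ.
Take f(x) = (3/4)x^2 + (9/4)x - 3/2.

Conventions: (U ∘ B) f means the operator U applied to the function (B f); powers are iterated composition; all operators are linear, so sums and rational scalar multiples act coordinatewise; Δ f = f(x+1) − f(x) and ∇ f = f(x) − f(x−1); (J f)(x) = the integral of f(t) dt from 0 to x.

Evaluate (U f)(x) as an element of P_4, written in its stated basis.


the image equals g(x) = (1/4)x^3 + (9/8)x^2 + 3

J f = (1/4)x^3 + (9/8)x^2 - (3/2)x
Δ f = (3/2)x + 3
(J + Δ) f = (1/4)x^3 + (9/8)x^2 + 3


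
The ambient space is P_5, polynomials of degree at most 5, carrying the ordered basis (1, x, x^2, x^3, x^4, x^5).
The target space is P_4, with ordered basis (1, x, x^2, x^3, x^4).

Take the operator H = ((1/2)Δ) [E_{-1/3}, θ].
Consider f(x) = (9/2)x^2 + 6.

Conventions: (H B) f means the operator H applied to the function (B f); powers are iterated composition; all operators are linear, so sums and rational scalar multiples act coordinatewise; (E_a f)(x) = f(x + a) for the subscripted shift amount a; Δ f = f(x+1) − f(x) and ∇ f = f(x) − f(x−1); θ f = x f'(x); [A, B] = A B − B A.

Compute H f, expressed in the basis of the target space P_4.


θ f = 9x^2
E_{-1/3} θ f = 9x^2 - 6x + 1
E_{-1/3} f = (9/2)x^2 - 3x + 13/2
θ E_{-1/3} f = 9x^2 - 3x
[E_{-1/3}, θ] f = -3x + 1
Δ [E_{-1/3}, θ] f = -3
((1/2)Δ) [E_{-1/3}, θ] f = -3/2

the result is g(x) = -3/2


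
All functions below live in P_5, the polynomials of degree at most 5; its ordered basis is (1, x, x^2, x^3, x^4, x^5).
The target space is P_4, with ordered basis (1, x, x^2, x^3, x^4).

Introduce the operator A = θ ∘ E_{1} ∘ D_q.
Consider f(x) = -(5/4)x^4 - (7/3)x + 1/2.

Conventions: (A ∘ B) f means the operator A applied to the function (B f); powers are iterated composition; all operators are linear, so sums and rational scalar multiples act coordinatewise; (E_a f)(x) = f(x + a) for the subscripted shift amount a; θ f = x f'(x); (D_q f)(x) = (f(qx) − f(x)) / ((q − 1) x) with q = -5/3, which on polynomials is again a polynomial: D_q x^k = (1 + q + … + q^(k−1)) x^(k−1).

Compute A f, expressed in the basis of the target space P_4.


D_q f = (85/27)x^3 - 7/3
E_{1} D_q f = (85/27)x^3 + (85/9)x^2 + (85/9)x + 22/27
θ (E_{1} ∘ D_q) f = (85/9)x^3 + (170/9)x^2 + (85/9)x

the result is g(x) = (85/9)x^3 + (170/9)x^2 + (85/9)x


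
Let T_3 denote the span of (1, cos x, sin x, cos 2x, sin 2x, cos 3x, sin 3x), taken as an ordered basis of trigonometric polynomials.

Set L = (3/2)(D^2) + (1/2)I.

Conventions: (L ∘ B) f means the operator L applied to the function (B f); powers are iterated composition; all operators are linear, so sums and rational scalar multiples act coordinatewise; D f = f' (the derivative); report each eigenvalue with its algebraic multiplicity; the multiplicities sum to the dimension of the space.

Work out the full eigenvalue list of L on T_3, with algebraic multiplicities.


image of 1: 1/2
image of cos x: -cos x
image of sin x: -sin x
image of cos 2x: -(11/2)cos 2x
image of sin 2x: -(11/2)sin 2x
image of cos 3x: -13cos 3x
image of sin 3x: -13sin 3x
the matrix is diagonal; its diagonal is (1/2, -1, -1, -11/2, -11/2, -13, -13)
for a triangular matrix the eigenvalues are the diagonal entries, with algebraic multiplicity their repetition count

λ = -13 (multiplicity 2), λ = -11/2 (multiplicity 2), λ = -1 (multiplicity 2), λ = 1/2 (multiplicity 1)


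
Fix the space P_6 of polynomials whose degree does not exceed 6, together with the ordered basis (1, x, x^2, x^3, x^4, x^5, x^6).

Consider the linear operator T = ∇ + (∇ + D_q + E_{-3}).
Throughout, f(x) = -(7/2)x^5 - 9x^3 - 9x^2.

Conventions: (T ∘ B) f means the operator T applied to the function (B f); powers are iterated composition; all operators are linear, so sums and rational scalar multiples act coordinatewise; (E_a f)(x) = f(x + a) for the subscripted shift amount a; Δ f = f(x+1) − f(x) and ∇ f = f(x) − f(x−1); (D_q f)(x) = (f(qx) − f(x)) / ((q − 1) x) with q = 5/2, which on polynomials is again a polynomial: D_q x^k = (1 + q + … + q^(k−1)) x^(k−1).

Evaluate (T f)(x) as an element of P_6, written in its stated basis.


the image equals g(x) = -(7/2)x^5 - (6657/32)x^4 - 254x^3 + (3221/4)x^2 - 1585x + 2011/2

∇ f = -(35/2)x^4 + 35x^3 - 62x^2 + (53/2)x - 7/2
∇ f = -(35/2)x^4 + 35x^3 - 62x^2 + (53/2)x - 7/2
D_q f = -(7217/32)x^4 - (351/4)x^2 - (63/2)x
E_{-3} f = -(7/2)x^5 + (105/2)x^4 - 324x^3 + 1017x^2 - (3213/2)x + 2025/2
(∇ + D_q + E_{-3}) f = -(7/2)x^5 - (6097/32)x^4 - 289x^3 + (3469/4)x^2 - (3223/2)x + 1009
(∇ + (∇ + D_q + E_{-3})) f = -(7/2)x^5 - (6657/32)x^4 - 254x^3 + (3221/4)x^2 - 1585x + 2011/2


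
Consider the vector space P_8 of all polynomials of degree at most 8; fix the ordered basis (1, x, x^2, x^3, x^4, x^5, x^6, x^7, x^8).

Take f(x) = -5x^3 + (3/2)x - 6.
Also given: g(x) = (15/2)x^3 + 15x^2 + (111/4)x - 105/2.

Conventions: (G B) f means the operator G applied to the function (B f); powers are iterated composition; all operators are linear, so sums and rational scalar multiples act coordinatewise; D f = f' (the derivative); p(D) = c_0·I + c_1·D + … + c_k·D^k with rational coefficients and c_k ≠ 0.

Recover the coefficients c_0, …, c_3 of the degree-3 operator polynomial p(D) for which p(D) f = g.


p(D) = -(3/2)·I − D − D^2 + 2·D^3, i.e. c_0 = -3/2, c_1 = -1, c_2 = -1, c_3 = 2

D^0 f = -5x^3 + (3/2)x - 6
D^1 f = -15x^2 + 3/2
D^2 f = -30x
D^3 f = -30
matching coefficients of g against c_0 f + c_1 Df + … from the top degree down determines the c_i
solution: c_0 = -3/2, c_1 = -1, c_2 = -1, c_3 = 2


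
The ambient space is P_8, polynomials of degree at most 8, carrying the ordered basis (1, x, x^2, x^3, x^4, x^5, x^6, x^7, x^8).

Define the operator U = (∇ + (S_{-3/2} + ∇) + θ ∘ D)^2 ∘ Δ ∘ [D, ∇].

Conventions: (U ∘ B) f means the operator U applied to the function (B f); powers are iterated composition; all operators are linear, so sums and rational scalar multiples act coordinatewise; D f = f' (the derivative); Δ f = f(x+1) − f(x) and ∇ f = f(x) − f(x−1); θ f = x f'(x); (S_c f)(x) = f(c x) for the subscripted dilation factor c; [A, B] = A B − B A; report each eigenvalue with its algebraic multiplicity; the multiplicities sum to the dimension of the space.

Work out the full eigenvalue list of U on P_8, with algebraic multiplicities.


λ = 0 (multiplicity 9)

image of 1: 0
image of x: 0
image of x^2: 0
image of x^3: 0
image of x^4: 0
image of x^5: 0
image of x^6: 0
image of x^7: 0
image of x^8: 0
the matrix is upper triangular; its diagonal is (0, 0, 0, 0, 0, 0, 0, 0, 0)
for a triangular matrix the eigenvalues are the diagonal entries, with algebraic multiplicity their repetition count


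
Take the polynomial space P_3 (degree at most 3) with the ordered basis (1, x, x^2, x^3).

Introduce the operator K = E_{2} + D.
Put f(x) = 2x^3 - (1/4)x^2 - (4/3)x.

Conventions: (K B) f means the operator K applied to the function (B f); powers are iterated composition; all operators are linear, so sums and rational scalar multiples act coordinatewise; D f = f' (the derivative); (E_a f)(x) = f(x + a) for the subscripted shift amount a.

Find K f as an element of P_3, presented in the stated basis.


g(x) = 2x^3 + (71/4)x^2 + (127/6)x + 11

E_{2} f = 2x^3 + (47/4)x^2 + (65/3)x + 37/3
D f = 6x^2 - (1/2)x - 4/3
(E_{2} + D) f = 2x^3 + (71/4)x^2 + (127/6)x + 11


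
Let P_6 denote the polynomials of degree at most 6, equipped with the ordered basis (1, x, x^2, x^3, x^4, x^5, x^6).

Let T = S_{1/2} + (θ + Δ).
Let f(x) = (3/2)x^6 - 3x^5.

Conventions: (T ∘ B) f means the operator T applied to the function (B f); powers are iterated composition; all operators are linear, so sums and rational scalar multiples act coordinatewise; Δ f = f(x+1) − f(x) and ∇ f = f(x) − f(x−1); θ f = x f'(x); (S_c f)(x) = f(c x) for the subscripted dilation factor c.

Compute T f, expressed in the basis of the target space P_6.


S_{1/2} f = (3/128)x^6 - (3/32)x^5
θ f = 9x^6 - 15x^5
Δ f = 9x^5 + (15/2)x^4 - (15/2)x^2 - 6x - 3/2
(θ + Δ) f = 9x^6 - 6x^5 + (15/2)x^4 - (15/2)x^2 - 6x - 3/2
(S_{1/2} + (θ + Δ)) f = (1155/128)x^6 - (195/32)x^5 + (15/2)x^4 - (15/2)x^2 - 6x - 3/2

the result is g(x) = (1155/128)x^6 - (195/32)x^5 + (15/2)x^4 - (15/2)x^2 - 6x - 3/2


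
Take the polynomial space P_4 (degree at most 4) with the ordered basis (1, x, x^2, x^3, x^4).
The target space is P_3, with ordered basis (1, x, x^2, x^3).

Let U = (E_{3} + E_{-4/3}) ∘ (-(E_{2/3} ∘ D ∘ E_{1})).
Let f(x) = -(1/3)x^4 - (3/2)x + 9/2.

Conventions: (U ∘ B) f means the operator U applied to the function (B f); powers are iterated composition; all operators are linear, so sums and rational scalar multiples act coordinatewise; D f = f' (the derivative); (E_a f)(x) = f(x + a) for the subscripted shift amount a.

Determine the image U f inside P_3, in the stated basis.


the image equals g(x) = (8/3)x^3 + 20x^2 + (788/9)x + 1247/9

E_{1} f = -(1/3)x^4 - (4/3)x^3 - 2x^2 - (17/6)x + 8/3
D E_{1} f = -(4/3)x^3 - 4x^2 - 4x - 17/6
E_{2/3} D E_{1} f = -(4/3)x^3 - (20/3)x^2 - (100/9)x - 1243/162
(-(E_{2/3} ∘ D ∘ E_{1})) f = (4/3)x^3 + (20/3)x^2 + (100/9)x + 1243/162
E_{3} (-(E_{2/3} ∘ D ∘ E_{1})) f = (4/3)x^3 + (56/3)x^2 + (784/9)x + 22195/162
E_{-4/3} (-(E_{2/3} ∘ D ∘ E_{1})) f = (4/3)x^3 + (4/3)x^2 + (4/9)x + 251/162
(E_{3} + E_{-4/3}) (-(E_{2/3} ∘ D ∘ E_{1})) f = (8/3)x^3 + 20x^2 + (788/9)x + 1247/9


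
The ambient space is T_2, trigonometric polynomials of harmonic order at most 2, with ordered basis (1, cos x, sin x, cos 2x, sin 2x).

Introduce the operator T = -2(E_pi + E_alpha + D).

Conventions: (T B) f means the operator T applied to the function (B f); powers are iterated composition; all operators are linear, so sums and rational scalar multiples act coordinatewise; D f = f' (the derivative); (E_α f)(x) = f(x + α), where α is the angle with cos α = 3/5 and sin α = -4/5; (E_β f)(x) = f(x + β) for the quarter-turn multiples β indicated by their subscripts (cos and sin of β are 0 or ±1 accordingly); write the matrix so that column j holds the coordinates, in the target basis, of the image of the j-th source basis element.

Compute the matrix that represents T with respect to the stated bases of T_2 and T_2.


image of 1: -4
image of cos x: (4/5)cos x + (2/5)sin x
image of sin x: -(2/5)cos x + (4/5)sin x
image of cos 2x: -(36/25)cos 2x + (52/25)sin 2x
image of sin 2x: -(52/25)cos 2x - (36/25)sin 2x
each image's coordinates form column j of the matrix

the matrix is [[-4, 0, 0, 0, 0]; [0, 4/5, -2/5, 0, 0]; [0, 2/5, 4/5, 0, 0]; [0, 0, 0, -36/25, -52/25]; [0, 0, 0, 52/25, -36/25]] (rows listed top to bottom)


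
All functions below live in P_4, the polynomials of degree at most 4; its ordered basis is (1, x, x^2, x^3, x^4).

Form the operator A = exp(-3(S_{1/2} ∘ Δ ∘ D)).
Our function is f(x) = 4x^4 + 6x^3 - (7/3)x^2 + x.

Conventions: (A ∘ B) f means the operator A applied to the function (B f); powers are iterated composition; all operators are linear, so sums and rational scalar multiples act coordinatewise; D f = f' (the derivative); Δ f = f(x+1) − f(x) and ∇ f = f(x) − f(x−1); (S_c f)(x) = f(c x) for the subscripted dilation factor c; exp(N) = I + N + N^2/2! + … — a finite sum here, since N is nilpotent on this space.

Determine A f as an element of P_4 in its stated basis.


the image equals g(x) = 4x^4 + 6x^3 - (115/3)x^2 - 125x + 20

order-1 term: -36x^2 - 126x - 88
order-2 term: 108
the series for exp(-3(S_{1/2} ∘ Δ ∘ D)) f terminates at order 2
exp(-3(S_{1/2} ∘ Δ ∘ D)) f = 4x^4 + 6x^3 - (115/3)x^2 - 125x + 20


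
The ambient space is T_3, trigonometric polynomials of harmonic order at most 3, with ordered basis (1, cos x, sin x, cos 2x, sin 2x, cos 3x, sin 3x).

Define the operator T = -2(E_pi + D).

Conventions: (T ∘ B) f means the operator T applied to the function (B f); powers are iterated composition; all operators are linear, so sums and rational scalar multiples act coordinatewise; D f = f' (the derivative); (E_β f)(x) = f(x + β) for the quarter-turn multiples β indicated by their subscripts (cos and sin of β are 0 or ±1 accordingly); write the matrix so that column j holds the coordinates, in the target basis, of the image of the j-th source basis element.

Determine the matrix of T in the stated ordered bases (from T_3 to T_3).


the matrix is [[-2, 0, 0, 0, 0, 0, 0]; [0, 2, -2, 0, 0, 0, 0]; [0, 2, 2, 0, 0, 0, 0]; [0, 0, 0, -2, -4, 0, 0]; [0, 0, 0, 4, -2, 0, 0]; [0, 0, 0, 0, 0, 2, -6]; [0, 0, 0, 0, 0, 6, 2]] (rows listed top to bottom)

image of 1: -2
image of cos x: 2cos x + 2sin x
image of sin x: -2cos x + 2sin x
image of cos 2x: -2cos 2x + 4sin 2x
image of sin 2x: -4cos 2x - 2sin 2x
image of cos 3x: 2cos 3x + 6sin 3x
image of sin 3x: -6cos 3x + 2sin 3x
each image's coordinates form column j of the matrix


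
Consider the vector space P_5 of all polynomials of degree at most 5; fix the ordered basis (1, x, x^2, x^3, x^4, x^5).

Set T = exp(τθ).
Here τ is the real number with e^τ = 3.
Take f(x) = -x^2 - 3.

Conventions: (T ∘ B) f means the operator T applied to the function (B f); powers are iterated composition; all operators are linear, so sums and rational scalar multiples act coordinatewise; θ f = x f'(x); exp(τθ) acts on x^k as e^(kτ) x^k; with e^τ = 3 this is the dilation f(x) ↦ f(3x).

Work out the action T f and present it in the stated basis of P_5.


the result is g(x) = -9x^2 - 3

exp(τθ) x^k = e^(kτ) x^k; with e^τ = 3 this sends x^k to 3^k x^k
x^2 ↦ 9 x^2
applying this coordinatewise to f: exp(τθ) f = -9x^2 - 3


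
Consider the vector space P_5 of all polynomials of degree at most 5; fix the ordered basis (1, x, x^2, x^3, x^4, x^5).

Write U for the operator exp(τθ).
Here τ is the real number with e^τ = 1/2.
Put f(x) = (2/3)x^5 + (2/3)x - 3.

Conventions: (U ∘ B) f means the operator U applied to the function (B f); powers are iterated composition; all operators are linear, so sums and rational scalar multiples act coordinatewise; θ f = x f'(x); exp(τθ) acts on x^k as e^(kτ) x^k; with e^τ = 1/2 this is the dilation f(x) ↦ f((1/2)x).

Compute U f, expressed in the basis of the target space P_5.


exp(τθ) x^k = e^(kτ) x^k; with e^τ = 1/2 this sends x^k to (1/2)^k x^k
x ↦ 1/2 x
x^5 ↦ 1/32 x^5
applying this coordinatewise to f: exp(τθ) f = (1/48)x^5 + (1/3)x - 3

the result is g(x) = (1/48)x^5 + (1/3)x - 3


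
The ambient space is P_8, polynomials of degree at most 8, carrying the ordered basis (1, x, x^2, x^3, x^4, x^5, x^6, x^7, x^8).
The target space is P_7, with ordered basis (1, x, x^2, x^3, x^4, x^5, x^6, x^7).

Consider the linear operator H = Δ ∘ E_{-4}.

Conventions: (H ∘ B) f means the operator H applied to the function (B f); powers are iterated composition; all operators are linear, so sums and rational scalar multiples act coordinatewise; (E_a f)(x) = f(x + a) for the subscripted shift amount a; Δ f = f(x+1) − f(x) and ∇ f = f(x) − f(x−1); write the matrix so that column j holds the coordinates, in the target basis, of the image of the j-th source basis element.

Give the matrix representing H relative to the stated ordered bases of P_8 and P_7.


the matrix is [[0, 1, -7, 37, -175, 781, -3367, 14197, -58975]; [0, 0, 2, -21, 148, -875, 4686, -23569, 113576]; [0, 0, 0, 3, -42, 370, -2625, 16401, -94276]; [0, 0, 0, 0, 4, -70, 740, -6125, 43736]; [0, 0, 0, 0, 0, 5, -105, 1295, -12250]; [0, 0, 0, 0, 0, 0, 6, -147, 2072]; [0, 0, 0, 0, 0, 0, 0, 7, -196]; [0, 0, 0, 0, 0, 0, 0, 0, 8]] (rows listed top to bottom)

image of 1: 0
image of x: 1
image of x^2: 2x - 7
image of x^3: 3x^2 - 21x + 37
image of x^4: 4x^3 - 42x^2 + 148x - 175
image of x^5: 5x^4 - 70x^3 + 370x^2 - 875x + 781
image of x^6: 6x^5 - 105x^4 + 740x^3 - 2625x^2 + 4686x - 3367
image of x^7: 7x^6 - 147x^5 + 1295x^4 - 6125x^3 + 16401x^2 - 23569x + 14197
image of x^8: 8x^7 - 196x^6 + 2072x^5 - 12250x^4 + 43736x^3 - 94276x^2 + 113576x - 58975
each image's coordinates form column j of the matrix


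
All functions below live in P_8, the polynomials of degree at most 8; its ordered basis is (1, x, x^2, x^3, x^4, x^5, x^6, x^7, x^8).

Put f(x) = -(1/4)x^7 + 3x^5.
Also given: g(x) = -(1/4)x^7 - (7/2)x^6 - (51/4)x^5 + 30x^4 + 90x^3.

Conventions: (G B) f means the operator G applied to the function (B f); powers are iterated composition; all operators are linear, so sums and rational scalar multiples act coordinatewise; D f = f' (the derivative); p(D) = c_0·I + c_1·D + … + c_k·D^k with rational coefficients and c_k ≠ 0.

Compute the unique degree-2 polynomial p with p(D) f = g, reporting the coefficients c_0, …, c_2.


p(D) = I + 2·D + (3/2)·D^2, i.e. c_0 = 1, c_1 = 2, c_2 = 3/2

D^0 f = -(1/4)x^7 + 3x^5
D^1 f = -(7/4)x^6 + 15x^4
D^2 f = -(21/2)x^5 + 60x^3
matching coefficients of g against c_0 f + c_1 Df + … from the top degree down determines the c_i
solution: c_0 = 1, c_1 = 2, c_2 = 3/2


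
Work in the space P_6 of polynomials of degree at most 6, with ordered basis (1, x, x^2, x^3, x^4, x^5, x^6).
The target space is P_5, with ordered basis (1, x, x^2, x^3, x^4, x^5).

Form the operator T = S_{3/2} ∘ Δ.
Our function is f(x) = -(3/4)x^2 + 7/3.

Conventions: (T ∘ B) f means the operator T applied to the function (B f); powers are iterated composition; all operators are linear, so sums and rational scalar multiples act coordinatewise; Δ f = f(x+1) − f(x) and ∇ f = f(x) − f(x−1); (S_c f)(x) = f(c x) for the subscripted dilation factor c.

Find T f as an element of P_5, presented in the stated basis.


Δ f = -(3/2)x - 3/4
S_{3/2} Δ f = -(9/4)x - 3/4

the result is g(x) = -(9/4)x - 3/4


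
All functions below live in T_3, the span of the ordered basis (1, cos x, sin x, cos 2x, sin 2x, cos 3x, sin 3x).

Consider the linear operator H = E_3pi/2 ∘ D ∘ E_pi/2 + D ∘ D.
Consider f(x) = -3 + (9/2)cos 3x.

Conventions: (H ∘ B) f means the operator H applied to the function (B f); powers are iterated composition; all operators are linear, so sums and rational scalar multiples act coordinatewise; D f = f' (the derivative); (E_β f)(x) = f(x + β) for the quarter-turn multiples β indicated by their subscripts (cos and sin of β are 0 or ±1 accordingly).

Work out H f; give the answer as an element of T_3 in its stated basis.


the result is g(x) = -(81/2)cos 3x - (27/2)sin 3x

E_pi/2 f = -3 + (9/2)sin 3x
D E_pi/2 f = (27/2)cos 3x
E_3pi/2 D E_pi/2 f = -(27/2)sin 3x
D f = -(27/2)sin 3x
D D f = -(81/2)cos 3x
(E_3pi/2 ∘ D ∘ E_pi/2 + D ∘ D) f = -(81/2)cos 3x - (27/2)sin 3x


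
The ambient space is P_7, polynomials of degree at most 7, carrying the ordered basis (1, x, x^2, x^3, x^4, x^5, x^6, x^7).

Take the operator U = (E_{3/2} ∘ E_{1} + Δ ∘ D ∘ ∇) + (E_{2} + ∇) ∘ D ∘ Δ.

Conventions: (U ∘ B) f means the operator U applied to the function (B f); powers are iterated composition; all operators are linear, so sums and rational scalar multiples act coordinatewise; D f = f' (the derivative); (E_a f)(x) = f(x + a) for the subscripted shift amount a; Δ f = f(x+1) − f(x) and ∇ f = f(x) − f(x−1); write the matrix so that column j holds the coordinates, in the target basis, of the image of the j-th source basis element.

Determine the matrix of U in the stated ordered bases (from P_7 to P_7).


image of 1: 1
image of x: x + 5/2
image of x^2: x^2 + 5x + 33/4
image of x^3: x^3 + (15/2)x^2 + (99/4)x + 341/8
image of x^4: x^4 + 10x^3 + (99/2)x^2 + (341/2)x + 1841/16
image of x^5: x^5 + (25/2)x^4 + (165/2)x^3 + (1705/4)x^2 + (9205/16)x + 14165/32
image of x^6: x^6 + 15x^5 + (495/4)x^4 + (1705/2)x^3 + (27615/16)x^2 + (42495/16)x + 96649/64
image of x^7: x^7 + (35/2)x^6 + (693/4)x^5 + (11935/8)x^4 + (64435/16)x^3 + (297465/32)x^2 + (676543/64)x + 677549/128
each image's coordinates form column j of the matrix

the matrix is [[1, 5/2, 33/4, 341/8, 1841/16, 14165/32, 96649/64, 677549/128]; [0, 1, 5, 99/4, 341/2, 9205/16, 42495/16, 676543/64]; [0, 0, 1, 15/2, 99/2, 1705/4, 27615/16, 297465/32]; [0, 0, 0, 1, 10, 165/2, 1705/2, 64435/16]; [0, 0, 0, 0, 1, 25/2, 495/4, 11935/8]; [0, 0, 0, 0, 0, 1, 15, 693/4]; [0, 0, 0, 0, 0, 0, 1, 35/2]; [0, 0, 0, 0, 0, 0, 0, 1]] (rows listed top to bottom)


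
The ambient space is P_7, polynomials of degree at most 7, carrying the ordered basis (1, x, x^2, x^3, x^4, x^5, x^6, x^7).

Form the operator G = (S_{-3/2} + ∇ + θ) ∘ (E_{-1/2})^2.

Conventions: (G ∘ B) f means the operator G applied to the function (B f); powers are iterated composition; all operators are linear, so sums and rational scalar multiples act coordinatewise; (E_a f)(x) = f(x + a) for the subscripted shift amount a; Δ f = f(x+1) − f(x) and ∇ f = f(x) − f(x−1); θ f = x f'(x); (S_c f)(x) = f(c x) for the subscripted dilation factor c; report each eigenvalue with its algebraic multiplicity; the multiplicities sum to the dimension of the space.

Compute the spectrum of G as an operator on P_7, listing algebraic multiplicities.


λ = -1291/128 (multiplicity 1), λ = -83/32 (multiplicity 1), λ = -1/2 (multiplicity 1), λ = -3/8 (multiplicity 1), λ = 1 (multiplicity 1), λ = 17/4 (multiplicity 1), λ = 145/16 (multiplicity 1), λ = 1113/64 (multiplicity 1)

image of 1: 1
image of x: -(1/2)x
image of x^2: (17/4)x^2 + 3x - 2
image of x^3: -(3/8)x^3 - (39/4)x^2 - (21/2)x + 6
image of x^4: (145/16)x^4 + (11/2)x^3 + (15/2)x^2 + 30x - 14
image of x^5: -(83/32)x^5 - (645/16)x^4 - (135/4)x^3 + (55/2)x^2 - (155/2)x + 30
image of x^6: (1113/64)x^6 + (345/16)x^5 + (1455/16)x^4 + (295/2)x^3 - (645/4)x^2 + 189x - 62
image of x^7: -(1291/128)x^7 - (7343/64)x^6 - (3759/32)x^5 - (1155/16)x^4 - (4305/8)x^3 + (2247/4)x^2 - (889/2)x + 126
the matrix is upper triangular; its diagonal is (1, -1/2, 17/4, -3/8, 145/16, -83/32, 1113/64, -1291/128)
for a triangular matrix the eigenvalues are the diagonal entries, with algebraic multiplicity their repetition count


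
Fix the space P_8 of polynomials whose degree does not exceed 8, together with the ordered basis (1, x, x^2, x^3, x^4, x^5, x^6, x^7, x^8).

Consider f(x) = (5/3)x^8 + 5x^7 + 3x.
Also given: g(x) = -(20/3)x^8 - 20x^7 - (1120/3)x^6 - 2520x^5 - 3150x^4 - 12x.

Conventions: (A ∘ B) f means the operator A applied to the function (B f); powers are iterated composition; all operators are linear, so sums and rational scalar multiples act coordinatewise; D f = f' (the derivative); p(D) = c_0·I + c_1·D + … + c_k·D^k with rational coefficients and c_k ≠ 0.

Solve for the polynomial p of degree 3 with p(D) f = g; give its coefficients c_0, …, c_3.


c_0 = -4, c_1 = 0, c_2 = -4, c_3 = -3

D^0 f = (5/3)x^8 + 5x^7 + 3x
D^1 f = (40/3)x^7 + 35x^6 + 3
D^2 f = (280/3)x^6 + 210x^5
D^3 f = 560x^5 + 1050x^4
matching coefficients of g against c_0 f + c_1 Df + … from the top degree down determines the c_i
solution: c_0 = -4, c_1 = 0, c_2 = -4, c_3 = -3


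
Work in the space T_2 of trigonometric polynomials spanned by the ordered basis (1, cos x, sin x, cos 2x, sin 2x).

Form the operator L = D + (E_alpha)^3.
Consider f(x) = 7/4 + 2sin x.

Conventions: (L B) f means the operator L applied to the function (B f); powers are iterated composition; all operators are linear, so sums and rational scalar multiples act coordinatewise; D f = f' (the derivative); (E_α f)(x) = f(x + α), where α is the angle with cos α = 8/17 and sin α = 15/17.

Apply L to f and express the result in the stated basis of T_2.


the result is g(x) = 7/4 + (8836/4913)cos x - (9776/4913)sin x

D f = 2cos x
E_alpha f = 7/4 + (30/17)cos x + (16/17)sin x
E_alpha E_alpha f = 7/4 + (480/289)cos x - (322/289)sin x
E_alpha E_alpha E_alpha f = 7/4 - (990/4913)cos x - (9776/4913)sin x
(D + (E_alpha)^3) f = 7/4 + (8836/4913)cos x - (9776/4913)sin x


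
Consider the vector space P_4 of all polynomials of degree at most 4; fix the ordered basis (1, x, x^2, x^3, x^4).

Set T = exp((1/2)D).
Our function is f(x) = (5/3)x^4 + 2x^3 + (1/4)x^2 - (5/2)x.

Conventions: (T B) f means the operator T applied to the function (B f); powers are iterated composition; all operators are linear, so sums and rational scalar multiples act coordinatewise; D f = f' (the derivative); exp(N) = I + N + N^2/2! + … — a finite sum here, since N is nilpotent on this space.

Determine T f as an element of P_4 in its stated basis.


g(x) = (5/3)x^4 + (16/3)x^3 + (23/4)x^2 + (1/12)x - 5/6

order-1 term: (10/3)x^3 + 3x^2 + (1/4)x - 5/4
order-2 term: (5/2)x^2 + (3/2)x + 1/16
order-3 term: (5/6)x + 1/4
order-4 term: 5/48
the series for exp((1/2)D) f terminates at order 4
exp((1/2)D) f = (5/3)x^4 + (16/3)x^3 + (23/4)x^2 + (1/12)x - 5/6
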